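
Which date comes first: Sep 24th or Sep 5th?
Sep 5th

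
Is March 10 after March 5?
Yes. Day 10 comes after day 5 in March — this is a date comparison, not a decimal one (the decimal 3.10 would be smaller than 3.5).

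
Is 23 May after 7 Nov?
No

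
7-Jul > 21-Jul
False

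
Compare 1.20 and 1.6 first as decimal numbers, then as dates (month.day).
As decimals: 1.20 < 1.6. As dates: 1/20 is later than 1/6 (day 20 > day 6).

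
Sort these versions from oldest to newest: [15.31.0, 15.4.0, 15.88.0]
[15.4.0, 15.31.0, 15.88.0]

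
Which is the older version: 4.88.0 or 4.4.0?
4.4.0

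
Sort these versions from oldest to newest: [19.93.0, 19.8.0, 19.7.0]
[19.7.0, 19.8.0, 19.93.0]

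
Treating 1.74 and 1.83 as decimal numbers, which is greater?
1.83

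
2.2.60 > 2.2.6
True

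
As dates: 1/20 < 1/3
False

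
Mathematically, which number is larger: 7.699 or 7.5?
7.699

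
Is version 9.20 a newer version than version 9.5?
Yes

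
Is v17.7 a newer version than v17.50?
No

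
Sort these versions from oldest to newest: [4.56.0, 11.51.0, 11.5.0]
[4.56.0, 11.5.0, 11.51.0]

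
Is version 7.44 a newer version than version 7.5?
Yes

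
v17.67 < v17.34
False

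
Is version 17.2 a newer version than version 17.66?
No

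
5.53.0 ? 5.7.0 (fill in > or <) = >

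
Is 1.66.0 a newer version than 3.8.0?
No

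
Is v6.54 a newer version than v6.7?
Yes. Version numbers are compared segment by segment as integers, not as decimals: minor version 54 > 7, so v6.54 > v6.7 (even though the decimal 6.54 < 6.7).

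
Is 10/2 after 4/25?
Yes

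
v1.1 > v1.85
False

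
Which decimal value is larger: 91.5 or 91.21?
91.5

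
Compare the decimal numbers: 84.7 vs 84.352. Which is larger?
84.7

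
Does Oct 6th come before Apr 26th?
No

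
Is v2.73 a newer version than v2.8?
Yes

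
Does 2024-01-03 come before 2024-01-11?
Yes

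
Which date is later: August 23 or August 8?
August 23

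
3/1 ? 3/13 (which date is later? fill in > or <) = <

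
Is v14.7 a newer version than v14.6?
Yes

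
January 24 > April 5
False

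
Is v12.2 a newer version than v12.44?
No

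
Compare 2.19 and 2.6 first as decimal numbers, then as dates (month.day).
As decimals: 2.19 < 2.6. As dates: 2/19 is later than 2/6 (day 19 > day 6).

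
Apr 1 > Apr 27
False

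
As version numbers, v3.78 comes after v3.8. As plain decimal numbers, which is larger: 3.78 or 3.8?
3.8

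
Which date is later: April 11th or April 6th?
April 11th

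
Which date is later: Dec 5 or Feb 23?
Dec 5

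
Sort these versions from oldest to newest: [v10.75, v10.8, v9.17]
[v9.17, v10.8, v10.75]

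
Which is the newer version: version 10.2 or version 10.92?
version 10.92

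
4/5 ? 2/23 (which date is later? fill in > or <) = >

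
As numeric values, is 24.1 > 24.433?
False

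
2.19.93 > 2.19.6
True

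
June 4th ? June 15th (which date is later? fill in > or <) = <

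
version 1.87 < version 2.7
True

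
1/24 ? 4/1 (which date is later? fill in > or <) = <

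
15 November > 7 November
True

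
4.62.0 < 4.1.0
False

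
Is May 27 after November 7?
No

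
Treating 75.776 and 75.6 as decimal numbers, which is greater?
75.776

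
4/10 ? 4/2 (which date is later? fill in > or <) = >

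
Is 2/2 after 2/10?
No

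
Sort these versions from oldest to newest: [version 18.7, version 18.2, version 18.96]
[version 18.2, version 18.7, version 18.96]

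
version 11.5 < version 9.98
False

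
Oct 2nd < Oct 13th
True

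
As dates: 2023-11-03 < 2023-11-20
True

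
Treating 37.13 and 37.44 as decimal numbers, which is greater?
37.44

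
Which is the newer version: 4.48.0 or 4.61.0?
4.61.0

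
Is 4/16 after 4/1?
Yes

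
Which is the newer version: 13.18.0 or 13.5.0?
13.18.0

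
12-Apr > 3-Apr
True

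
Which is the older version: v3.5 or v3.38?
v3.5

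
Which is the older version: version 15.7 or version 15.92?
version 15.7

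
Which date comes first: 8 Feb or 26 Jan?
26 Jan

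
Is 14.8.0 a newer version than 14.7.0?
Yes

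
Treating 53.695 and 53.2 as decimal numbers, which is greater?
53.695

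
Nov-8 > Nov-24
False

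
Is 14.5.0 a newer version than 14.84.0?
No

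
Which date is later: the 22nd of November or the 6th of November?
the 22nd of November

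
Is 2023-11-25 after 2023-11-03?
Yes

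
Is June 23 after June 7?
Yes. Day 23 comes after day 7 in June — this is a date comparison, not a decimal one (the decimal 6.23 would be smaller than 6.7).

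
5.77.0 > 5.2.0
True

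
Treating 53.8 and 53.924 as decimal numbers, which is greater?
53.924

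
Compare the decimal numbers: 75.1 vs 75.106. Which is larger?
75.106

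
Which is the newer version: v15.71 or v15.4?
v15.71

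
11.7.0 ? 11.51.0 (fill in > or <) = <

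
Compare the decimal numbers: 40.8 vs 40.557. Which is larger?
40.8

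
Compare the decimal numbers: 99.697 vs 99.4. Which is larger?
99.697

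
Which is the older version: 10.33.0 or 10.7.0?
10.7.0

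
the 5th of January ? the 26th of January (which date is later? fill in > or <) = <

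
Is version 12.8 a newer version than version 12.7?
Yes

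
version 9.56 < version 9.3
False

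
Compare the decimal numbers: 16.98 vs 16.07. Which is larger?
16.98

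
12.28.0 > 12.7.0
True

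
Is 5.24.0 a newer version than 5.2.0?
Yes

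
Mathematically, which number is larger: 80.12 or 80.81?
80.81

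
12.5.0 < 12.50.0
True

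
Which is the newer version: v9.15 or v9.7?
v9.15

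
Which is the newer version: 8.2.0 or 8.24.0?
8.24.0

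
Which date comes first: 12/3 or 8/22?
8/22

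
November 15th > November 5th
True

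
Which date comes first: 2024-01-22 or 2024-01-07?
2024-01-07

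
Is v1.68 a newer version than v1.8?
Yes. Version numbers are compared segment by segment as integers, not as decimals: minor version 68 > 8, so v1.68 > v1.8 (even though the decimal 1.68 < 1.8).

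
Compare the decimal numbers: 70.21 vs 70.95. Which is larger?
70.95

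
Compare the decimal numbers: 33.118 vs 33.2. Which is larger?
33.2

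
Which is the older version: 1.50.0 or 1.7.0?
1.7.0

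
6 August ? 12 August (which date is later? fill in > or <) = <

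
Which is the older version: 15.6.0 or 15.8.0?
15.6.0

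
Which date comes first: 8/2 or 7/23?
7/23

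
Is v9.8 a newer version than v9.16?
No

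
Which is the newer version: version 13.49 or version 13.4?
version 13.49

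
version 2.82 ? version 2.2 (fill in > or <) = >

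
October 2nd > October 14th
False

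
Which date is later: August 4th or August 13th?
August 13th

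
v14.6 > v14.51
False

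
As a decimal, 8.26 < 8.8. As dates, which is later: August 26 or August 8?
August 26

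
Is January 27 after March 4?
No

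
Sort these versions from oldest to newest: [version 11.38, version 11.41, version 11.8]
[version 11.8, version 11.38, version 11.41]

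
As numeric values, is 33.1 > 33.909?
False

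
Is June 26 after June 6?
Yes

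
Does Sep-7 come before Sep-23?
Yes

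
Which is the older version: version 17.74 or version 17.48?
version 17.48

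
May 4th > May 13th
False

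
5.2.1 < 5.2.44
True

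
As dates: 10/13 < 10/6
False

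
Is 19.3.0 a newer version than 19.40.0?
No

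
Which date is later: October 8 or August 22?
October 8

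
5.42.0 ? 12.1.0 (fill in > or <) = <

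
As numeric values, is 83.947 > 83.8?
True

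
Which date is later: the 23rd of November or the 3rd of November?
the 23rd of November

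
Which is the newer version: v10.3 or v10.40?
v10.40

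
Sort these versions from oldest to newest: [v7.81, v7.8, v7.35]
[v7.8, v7.35, v7.81]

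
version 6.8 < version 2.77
False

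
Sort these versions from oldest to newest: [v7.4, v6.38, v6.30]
[v6.30, v6.38, v7.4]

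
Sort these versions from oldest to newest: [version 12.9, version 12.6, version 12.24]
[version 12.6, version 12.9, version 12.24]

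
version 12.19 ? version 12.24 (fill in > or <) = <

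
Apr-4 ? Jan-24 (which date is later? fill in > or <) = >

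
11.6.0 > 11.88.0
False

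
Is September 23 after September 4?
Yes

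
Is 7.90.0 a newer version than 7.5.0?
Yes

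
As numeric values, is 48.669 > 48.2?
True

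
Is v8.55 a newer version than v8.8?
Yes. Version numbers are compared segment by segment as integers, not as decimals: minor version 55 > 8, so v8.55 > v8.8 (even though the decimal 8.55 < 8.8).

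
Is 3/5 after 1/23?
Yes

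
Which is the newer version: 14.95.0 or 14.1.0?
14.95.0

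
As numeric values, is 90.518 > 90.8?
False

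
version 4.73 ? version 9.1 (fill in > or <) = <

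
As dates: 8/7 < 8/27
True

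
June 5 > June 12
False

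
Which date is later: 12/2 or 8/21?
12/2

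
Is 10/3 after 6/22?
Yes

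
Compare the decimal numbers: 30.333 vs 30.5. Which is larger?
30.5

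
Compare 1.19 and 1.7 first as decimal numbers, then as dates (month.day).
As decimals: 1.19 < 1.7. As dates: 1/19 is later than 1/7 (day 19 > day 7).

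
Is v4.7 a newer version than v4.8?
No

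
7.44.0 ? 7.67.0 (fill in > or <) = <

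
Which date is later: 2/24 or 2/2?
2/24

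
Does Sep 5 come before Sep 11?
Yes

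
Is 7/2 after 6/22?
Yes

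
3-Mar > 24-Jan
True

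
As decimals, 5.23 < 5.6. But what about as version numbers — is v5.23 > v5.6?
True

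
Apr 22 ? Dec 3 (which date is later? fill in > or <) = <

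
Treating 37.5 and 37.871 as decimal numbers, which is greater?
37.871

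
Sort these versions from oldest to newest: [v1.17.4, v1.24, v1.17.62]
[v1.17.4, v1.17.62, v1.24]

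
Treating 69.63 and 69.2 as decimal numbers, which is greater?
69.63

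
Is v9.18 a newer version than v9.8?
Yes. Version numbers are compared segment by segment as integers, not as decimals: minor version 18 > 8, so v9.18 > v9.8 (even though the decimal 9.18 < 9.8).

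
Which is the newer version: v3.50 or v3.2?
v3.50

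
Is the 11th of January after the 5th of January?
Yes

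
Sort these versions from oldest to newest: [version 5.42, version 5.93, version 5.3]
[version 5.3, version 5.42, version 5.93]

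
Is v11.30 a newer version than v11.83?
No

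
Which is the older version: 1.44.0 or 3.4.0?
1.44.0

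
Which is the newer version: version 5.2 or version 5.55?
version 5.55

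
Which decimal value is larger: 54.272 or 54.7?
54.7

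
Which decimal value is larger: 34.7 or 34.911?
34.911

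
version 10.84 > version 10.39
True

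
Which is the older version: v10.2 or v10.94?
v10.2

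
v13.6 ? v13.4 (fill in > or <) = >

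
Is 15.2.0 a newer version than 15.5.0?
No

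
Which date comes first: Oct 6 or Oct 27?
Oct 6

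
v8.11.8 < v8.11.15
True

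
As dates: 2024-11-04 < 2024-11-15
True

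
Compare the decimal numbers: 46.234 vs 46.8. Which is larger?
46.8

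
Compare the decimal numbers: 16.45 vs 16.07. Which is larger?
16.45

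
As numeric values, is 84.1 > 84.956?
False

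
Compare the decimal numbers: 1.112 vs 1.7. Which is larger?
1.7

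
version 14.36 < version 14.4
False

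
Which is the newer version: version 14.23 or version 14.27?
version 14.27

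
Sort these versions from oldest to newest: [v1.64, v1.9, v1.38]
[v1.9, v1.38, v1.64]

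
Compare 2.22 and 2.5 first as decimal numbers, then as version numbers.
As decimals: 2.22 < 2.5. As versions: v2.22 > v2.5 (minor version 22 > 5).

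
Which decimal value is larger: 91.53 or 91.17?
91.53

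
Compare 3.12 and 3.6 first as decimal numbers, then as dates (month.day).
As decimals: 3.12 < 3.6. As dates: 3/12 is later than 3/6 (day 12 > day 6).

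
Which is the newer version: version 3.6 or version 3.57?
version 3.57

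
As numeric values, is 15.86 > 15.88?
False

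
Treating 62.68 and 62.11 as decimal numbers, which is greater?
62.68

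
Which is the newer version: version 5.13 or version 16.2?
version 16.2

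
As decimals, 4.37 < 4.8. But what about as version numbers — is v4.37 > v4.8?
True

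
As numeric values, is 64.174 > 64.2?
False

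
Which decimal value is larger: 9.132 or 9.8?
9.8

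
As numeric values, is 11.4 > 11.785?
False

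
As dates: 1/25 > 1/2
True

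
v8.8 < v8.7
False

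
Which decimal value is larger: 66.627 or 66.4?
66.627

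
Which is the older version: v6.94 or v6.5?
v6.5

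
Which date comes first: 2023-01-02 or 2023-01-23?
2023-01-02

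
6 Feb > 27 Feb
False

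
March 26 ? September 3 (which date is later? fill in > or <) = <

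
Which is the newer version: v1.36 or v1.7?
v1.36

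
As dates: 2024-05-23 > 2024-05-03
True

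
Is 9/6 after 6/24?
Yes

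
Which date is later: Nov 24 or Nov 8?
Nov 24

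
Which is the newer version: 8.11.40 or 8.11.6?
8.11.40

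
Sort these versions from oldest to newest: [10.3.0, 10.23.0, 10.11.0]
[10.3.0, 10.11.0, 10.23.0]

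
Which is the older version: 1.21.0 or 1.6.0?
1.6.0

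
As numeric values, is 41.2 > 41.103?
True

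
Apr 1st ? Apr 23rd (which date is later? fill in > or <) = <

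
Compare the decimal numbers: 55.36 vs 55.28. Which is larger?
55.36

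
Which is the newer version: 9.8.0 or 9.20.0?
9.20.0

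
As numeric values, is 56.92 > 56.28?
True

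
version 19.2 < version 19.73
True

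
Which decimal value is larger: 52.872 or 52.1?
52.872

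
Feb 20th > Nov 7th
False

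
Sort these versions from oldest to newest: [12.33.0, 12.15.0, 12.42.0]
[12.15.0, 12.33.0, 12.42.0]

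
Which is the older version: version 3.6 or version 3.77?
version 3.6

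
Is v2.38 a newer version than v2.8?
Yes. Version numbers are compared segment by segment as integers, not as decimals: minor version 38 > 8, so v2.38 > v2.8 (even though the decimal 2.38 < 2.8).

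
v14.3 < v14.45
True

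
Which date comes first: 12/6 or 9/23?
9/23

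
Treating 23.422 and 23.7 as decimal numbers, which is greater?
23.7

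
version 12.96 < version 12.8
False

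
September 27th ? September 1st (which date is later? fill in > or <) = >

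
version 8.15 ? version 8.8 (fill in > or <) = >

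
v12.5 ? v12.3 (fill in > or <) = >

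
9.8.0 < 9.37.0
True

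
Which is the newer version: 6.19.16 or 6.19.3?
6.19.16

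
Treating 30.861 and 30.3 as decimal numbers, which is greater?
30.861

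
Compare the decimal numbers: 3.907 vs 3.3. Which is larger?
3.907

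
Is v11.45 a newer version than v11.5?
Yes. Version numbers are compared segment by segment as integers, not as decimals: minor version 45 > 5, so v11.45 > v11.5 (even though the decimal 11.45 < 11.5).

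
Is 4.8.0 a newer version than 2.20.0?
Yes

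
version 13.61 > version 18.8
False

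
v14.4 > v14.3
True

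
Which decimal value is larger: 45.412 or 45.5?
45.5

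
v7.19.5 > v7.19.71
False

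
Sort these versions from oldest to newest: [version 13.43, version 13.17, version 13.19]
[version 13.17, version 13.19, version 13.43]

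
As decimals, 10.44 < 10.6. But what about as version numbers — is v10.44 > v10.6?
True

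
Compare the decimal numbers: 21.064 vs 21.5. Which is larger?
21.5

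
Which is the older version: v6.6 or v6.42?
v6.6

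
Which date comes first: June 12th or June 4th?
June 4th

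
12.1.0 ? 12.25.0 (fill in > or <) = <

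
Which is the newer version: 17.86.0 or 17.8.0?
17.86.0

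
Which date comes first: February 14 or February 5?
February 5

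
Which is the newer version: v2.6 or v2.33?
v2.33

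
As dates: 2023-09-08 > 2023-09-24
False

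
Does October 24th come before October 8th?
No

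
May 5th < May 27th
True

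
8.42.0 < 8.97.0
True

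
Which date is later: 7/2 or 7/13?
7/13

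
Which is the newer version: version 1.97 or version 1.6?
version 1.97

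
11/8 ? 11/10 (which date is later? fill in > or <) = <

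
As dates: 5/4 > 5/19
False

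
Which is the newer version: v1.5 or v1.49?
v1.49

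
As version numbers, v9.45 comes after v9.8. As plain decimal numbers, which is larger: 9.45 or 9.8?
9.8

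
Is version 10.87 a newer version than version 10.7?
Yes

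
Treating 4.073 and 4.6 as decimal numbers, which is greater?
4.6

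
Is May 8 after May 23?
No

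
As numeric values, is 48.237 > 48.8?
False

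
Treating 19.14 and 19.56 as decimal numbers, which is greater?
19.56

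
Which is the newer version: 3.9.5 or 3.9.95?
3.9.95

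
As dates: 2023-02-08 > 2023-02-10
False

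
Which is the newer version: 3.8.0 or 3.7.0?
3.8.0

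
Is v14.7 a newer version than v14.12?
No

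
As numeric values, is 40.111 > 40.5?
False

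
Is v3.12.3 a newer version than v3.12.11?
No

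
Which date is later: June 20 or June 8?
June 20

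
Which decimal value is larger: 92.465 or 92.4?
92.465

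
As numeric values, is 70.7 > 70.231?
True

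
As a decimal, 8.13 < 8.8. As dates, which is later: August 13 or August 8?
August 13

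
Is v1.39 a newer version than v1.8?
Yes. Version numbers are compared segment by segment as integers, not as decimals: minor version 39 > 8, so v1.39 > v1.8 (even though the decimal 1.39 < 1.8).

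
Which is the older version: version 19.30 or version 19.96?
version 19.30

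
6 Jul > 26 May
True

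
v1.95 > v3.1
False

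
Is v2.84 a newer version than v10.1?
No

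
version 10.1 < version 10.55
True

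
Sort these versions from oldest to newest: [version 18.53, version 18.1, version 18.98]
[version 18.1, version 18.53, version 18.98]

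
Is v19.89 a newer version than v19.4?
Yes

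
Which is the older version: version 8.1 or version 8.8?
version 8.1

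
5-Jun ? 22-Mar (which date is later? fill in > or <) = >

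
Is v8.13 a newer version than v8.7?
Yes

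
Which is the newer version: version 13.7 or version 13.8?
version 13.8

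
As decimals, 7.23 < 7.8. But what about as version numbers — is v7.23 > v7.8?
True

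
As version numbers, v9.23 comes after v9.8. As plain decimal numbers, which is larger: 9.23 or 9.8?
9.8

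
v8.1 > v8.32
False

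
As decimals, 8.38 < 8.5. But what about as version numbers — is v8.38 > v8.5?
True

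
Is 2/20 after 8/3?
No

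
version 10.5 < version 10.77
True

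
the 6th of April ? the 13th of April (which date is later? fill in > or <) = <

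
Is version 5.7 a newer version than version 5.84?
No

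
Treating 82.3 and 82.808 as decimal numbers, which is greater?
82.808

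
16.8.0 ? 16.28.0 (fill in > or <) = <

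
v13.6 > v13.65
False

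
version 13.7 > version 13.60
False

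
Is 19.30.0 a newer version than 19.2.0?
Yes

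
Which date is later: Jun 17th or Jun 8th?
Jun 17th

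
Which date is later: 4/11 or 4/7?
4/11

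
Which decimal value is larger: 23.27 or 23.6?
23.6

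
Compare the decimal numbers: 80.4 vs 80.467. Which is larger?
80.467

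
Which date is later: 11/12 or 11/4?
11/12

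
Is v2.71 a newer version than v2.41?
Yes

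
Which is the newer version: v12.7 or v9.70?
v12.7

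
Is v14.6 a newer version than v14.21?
No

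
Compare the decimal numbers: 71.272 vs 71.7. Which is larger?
71.7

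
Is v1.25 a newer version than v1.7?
Yes. Version numbers are compared segment by segment as integers, not as decimals: minor version 25 > 7, so v1.25 > v1.7 (even though the decimal 1.25 < 1.7).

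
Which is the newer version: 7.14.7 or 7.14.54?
7.14.54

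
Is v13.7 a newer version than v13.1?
Yes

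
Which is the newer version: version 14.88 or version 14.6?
version 14.88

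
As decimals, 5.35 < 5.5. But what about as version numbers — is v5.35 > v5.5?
True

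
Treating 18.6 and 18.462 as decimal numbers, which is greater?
18.6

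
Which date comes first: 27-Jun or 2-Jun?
2-Jun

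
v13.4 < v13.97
True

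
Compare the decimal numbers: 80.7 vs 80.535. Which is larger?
80.7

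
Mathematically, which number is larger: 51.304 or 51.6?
51.6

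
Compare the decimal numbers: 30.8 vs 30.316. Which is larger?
30.8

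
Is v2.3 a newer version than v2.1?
Yes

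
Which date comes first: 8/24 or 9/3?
8/24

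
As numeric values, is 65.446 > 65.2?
True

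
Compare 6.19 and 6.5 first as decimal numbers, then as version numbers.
As decimals: 6.19 < 6.5. As versions: v6.19 > v6.5 (minor version 19 > 5).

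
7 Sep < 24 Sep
True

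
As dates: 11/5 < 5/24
False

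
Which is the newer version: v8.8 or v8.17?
v8.17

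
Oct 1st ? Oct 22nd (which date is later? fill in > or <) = <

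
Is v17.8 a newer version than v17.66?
No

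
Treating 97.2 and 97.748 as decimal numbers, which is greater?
97.748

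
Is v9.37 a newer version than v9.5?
Yes. Version numbers are compared segment by segment as integers, not as decimals: minor version 37 > 5, so v9.37 > v9.5 (even though the decimal 9.37 < 9.5).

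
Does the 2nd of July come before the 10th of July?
Yes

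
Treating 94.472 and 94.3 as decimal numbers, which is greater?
94.472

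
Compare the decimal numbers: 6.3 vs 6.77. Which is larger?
6.77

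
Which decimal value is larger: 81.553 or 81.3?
81.553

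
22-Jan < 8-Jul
True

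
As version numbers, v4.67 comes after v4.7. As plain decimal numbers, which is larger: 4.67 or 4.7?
4.7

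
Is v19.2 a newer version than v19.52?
No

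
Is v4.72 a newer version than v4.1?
Yes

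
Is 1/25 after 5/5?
No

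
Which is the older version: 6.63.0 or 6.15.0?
6.15.0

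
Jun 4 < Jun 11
True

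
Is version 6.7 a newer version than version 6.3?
Yes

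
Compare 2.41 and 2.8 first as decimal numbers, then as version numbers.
As decimals: 2.41 < 2.8. As versions: v2.41 > v2.8 (minor version 41 > 8).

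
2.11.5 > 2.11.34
False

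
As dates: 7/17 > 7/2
True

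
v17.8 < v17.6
False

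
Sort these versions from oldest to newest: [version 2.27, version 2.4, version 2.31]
[version 2.4, version 2.27, version 2.31]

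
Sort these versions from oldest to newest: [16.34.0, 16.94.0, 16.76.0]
[16.34.0, 16.76.0, 16.94.0]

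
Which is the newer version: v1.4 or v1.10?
v1.10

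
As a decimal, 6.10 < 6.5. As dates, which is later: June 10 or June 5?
June 10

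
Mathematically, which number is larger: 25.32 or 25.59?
25.59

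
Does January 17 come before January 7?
No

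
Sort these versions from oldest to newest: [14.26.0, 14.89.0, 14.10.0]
[14.10.0, 14.26.0, 14.89.0]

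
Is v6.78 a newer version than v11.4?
No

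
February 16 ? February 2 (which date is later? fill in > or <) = >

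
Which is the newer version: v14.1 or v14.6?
v14.6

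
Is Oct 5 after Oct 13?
No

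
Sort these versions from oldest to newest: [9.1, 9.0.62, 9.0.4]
[9.0.4, 9.0.62, 9.1]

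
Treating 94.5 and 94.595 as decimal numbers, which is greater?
94.595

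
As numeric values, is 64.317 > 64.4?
False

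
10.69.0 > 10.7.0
True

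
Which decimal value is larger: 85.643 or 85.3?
85.643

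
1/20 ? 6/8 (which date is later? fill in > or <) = <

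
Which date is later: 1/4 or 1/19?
1/19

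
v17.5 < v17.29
True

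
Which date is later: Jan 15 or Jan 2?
Jan 15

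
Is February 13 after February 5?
Yes. Day 13 comes after day 5 in February — this is a date comparison, not a decimal one (the decimal 2.13 would be smaller than 2.5).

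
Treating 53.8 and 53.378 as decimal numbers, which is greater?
53.8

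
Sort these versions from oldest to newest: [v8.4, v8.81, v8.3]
[v8.3, v8.4, v8.81]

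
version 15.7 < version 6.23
False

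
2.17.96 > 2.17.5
True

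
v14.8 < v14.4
False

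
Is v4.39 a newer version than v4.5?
Yes. Version numbers are compared segment by segment as integers, not as decimals: minor version 39 > 5, so v4.39 > v4.5 (even though the decimal 4.39 < 4.5).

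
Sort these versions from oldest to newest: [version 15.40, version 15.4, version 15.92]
[version 15.4, version 15.40, version 15.92]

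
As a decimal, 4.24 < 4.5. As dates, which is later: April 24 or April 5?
April 24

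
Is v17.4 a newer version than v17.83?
No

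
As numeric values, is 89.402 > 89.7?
False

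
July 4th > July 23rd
False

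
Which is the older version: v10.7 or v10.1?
v10.1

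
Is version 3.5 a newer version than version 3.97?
No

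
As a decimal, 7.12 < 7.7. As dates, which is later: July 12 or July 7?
July 12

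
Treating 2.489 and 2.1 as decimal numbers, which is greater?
2.489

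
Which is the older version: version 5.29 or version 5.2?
version 5.2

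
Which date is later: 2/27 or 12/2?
12/2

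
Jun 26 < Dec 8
True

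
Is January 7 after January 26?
No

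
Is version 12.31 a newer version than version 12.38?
No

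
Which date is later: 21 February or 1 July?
1 July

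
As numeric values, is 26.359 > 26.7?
False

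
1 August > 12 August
False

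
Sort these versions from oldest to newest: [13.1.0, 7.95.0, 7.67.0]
[7.67.0, 7.95.0, 13.1.0]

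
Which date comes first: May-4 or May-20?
May-4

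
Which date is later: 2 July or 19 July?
19 July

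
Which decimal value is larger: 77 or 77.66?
77.66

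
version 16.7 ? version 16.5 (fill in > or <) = >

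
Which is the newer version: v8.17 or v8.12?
v8.17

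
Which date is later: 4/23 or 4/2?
4/23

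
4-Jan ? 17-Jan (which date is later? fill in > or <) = <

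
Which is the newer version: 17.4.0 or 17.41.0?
17.41.0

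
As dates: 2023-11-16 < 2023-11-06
False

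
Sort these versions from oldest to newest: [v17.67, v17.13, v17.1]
[v17.1, v17.13, v17.67]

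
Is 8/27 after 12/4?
No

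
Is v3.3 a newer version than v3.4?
No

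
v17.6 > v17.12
False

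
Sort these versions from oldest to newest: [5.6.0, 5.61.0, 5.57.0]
[5.6.0, 5.57.0, 5.61.0]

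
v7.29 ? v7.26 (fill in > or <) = >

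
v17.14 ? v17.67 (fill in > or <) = <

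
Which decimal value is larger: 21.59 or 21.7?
21.7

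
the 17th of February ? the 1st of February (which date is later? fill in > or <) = >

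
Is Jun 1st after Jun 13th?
No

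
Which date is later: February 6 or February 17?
February 17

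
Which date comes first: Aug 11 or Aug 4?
Aug 4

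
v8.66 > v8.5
True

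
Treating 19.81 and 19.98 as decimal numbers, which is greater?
19.98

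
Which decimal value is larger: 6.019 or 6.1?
6.1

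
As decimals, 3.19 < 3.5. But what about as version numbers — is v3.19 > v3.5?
True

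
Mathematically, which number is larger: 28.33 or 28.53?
28.53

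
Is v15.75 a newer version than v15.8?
Yes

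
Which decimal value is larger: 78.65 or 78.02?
78.65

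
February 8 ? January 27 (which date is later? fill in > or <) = >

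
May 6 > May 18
False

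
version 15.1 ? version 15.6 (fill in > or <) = <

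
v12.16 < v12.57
True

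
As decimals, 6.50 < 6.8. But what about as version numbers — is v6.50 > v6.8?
True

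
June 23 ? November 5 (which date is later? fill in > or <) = <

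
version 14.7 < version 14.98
True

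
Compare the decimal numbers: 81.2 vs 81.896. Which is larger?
81.896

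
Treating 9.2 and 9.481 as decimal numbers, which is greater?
9.481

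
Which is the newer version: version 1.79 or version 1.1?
version 1.79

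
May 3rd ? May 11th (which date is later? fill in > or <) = <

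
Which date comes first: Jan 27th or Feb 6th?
Jan 27th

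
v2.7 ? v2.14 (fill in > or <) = <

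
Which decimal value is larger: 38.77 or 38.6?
38.77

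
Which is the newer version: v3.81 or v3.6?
v3.81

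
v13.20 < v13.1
False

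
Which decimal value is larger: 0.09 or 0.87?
0.87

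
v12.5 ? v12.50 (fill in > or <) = <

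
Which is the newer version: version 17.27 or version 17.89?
version 17.89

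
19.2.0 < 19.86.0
True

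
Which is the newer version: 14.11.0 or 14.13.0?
14.13.0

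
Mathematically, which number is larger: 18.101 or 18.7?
18.7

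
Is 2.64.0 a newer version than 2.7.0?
Yes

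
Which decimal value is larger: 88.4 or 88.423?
88.423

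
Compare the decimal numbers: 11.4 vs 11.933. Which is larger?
11.933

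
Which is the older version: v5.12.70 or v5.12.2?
v5.12.2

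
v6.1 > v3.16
True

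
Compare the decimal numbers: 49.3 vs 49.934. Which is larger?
49.934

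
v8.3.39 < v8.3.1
False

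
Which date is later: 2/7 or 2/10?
2/10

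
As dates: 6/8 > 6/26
False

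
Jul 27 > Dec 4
False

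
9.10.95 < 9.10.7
False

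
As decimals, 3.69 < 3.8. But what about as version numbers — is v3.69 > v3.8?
True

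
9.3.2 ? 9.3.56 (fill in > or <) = <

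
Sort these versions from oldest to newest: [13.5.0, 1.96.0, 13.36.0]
[1.96.0, 13.5.0, 13.36.0]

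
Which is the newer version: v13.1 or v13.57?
v13.57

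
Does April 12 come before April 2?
No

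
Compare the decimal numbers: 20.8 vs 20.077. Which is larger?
20.8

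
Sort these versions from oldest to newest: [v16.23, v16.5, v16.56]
[v16.5, v16.23, v16.56]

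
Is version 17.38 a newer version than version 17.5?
Yes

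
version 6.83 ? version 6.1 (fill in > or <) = >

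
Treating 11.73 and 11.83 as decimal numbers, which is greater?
11.83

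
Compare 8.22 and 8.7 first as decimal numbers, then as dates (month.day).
As decimals: 8.22 < 8.7. As dates: 8/22 is later than 8/7 (day 22 > day 7).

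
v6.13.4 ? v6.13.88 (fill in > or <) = <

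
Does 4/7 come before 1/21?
No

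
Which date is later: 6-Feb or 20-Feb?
20-Feb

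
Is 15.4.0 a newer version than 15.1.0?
Yes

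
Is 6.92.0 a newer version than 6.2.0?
Yes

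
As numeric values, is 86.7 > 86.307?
True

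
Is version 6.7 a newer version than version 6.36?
No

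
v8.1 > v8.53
False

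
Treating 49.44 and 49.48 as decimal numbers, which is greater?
49.48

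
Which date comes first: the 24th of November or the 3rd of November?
the 3rd of November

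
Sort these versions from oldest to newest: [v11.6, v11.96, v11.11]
[v11.6, v11.11, v11.96]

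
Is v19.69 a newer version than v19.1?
Yes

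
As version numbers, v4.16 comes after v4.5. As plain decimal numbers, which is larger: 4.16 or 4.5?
4.5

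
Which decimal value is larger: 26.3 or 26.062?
26.3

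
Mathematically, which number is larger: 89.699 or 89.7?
89.7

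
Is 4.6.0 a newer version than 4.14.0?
No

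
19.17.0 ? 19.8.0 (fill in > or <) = >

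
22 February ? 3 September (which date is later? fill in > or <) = <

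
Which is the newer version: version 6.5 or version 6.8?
version 6.8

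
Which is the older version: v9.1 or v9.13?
v9.1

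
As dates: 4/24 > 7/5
False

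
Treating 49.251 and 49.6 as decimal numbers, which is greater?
49.6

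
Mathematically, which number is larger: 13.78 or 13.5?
13.78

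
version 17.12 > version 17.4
True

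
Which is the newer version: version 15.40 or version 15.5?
version 15.40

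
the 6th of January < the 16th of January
True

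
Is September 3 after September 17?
No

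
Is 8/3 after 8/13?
No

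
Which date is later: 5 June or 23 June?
23 June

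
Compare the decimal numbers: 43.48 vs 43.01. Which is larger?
43.48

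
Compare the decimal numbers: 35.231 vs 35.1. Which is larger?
35.231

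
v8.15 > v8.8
True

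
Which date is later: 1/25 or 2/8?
2/8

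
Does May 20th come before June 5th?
Yes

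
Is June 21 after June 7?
Yes. Day 21 comes after day 7 in June — this is a date comparison, not a decimal one (the decimal 6.21 would be smaller than 6.7).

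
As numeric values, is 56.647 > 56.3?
True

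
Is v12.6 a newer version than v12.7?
No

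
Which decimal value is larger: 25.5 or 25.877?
25.877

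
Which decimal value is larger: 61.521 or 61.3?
61.521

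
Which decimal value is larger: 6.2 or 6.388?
6.388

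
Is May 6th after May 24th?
No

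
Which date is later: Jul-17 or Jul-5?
Jul-17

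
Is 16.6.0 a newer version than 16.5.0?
Yes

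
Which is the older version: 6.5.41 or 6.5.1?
6.5.1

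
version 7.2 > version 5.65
True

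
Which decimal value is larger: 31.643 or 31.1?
31.643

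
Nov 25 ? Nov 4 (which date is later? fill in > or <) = >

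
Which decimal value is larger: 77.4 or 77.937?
77.937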